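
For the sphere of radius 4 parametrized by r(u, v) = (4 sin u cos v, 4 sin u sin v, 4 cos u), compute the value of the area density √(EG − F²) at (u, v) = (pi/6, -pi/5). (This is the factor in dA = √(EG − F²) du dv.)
√(EG − F²)|_{(pi/6, -pi/5)} = 8

E = 16, F = 0, G = 16*sin(u)^2, so EG − F² = 256*sin(u)^2. Taking the positive square root: √(EG − F²) = 16*Abs(sin(u)). At (u, v) = (pi/6, -pi/5): 8.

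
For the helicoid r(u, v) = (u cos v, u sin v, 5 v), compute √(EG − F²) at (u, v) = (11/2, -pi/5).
√(EG − F²)|_{(11/2, -pi/5)} = sqrt(221)/2

E = 1, F = 0, G = u^2 + 25; EG − F² = u^2 + 25; √(EG − F²) = sqrt(u^2 + 25). At the given point: sqrt(221)/2.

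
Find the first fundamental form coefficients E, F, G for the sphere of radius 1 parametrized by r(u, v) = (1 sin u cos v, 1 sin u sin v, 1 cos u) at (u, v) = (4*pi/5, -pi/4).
E = 1;  F = 0;  G = 5/8 - sqrt(5)/8

Partials: r_u = (cos(u)*cos(v), sin(v)*cos(u), -sin(u)), r_v = (-sin(u)*sin(v), sin(u)*cos(v), 0). As functions of (u, v):
  E = r_u · r_u = 1,
  F = r_u · r_v = 0,
  G = r_v · r_v = sin(u)^2.
Evaluating at (u, v) = (4*pi/5, -pi/4): E = 1, F = 0, G = 5/8 - sqrt(5)/8.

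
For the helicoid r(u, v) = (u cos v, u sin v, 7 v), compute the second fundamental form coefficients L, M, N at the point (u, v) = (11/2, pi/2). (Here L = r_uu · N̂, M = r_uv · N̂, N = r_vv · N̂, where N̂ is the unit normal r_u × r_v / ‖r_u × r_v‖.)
L = 0;  M = -14*sqrt(317)/317;  N = 0

Compute the unit normal N̂(u, v) = (7*sin(v)/sqrt(u^2 + 49), -7*cos(v)/sqrt(u^2 + 49), u/sqrt(u^2 + 49)), and the second partials r_uu, r_uv, r_vv. Take dot products:
  L(u, v) = r_uu · N̂ = 0,
  M(u, v) = r_uv · N̂ = -7/sqrt(u^2 + 49),
  N(u, v) = r_vv · N̂ = 0.
Evaluating at (u, v) = (11/2, pi/2):
  L = 0, M = -14*sqrt(317)/317, N = 0.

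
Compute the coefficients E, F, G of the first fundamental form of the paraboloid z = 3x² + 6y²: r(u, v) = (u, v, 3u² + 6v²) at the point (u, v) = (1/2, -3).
E = 10;  F = -108;  G = 1297

Partials: r_u = (1, 0, 6*u), r_v = (0, 1, 12*v). As functions of (u, v):
  E = r_u · r_u = 36*u^2 + 1,
  F = r_u · r_v = 72*u*v,
  G = r_v · r_v = 144*v^2 + 1.
Evaluating at (u, v) = (1/2, -3): E = 10, F = -108, G = 1297.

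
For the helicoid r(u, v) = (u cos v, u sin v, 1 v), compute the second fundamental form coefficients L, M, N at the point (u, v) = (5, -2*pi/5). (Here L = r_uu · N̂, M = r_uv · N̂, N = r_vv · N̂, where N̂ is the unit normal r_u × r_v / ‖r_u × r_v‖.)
L = 0;  M = -sqrt(26)/26;  N = 0

Compute the unit normal N̂(u, v) = (sin(v)/sqrt(u^2 + 1), -cos(v)/sqrt(u^2 + 1), u/sqrt(u^2 + 1)), and the second partials r_uu, r_uv, r_vv. Take dot products:
  L(u, v) = r_uu · N̂ = 0,
  M(u, v) = r_uv · N̂ = -1/sqrt(u^2 + 1),
  N(u, v) = r_vv · N̂ = 0.
Evaluating at (u, v) = (5, -2*pi/5):
  L = 0, M = -sqrt(26)/26, N = 0.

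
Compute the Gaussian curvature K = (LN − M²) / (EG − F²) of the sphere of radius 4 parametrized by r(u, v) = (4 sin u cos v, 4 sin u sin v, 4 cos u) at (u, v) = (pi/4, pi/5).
K = 1/16

Coefficients of the first fundamental form: E = 16, F = 0, G = 16*sin(u)^2.
Coefficients of the second fundamental form: L = -4*sin(u)/Abs(sin(u)), M = 0, N = -4*sin(u)^3/Abs(sin(u)).
Assemble K = (LN − M²)/(EG − F²) = 1/16. At (u, v) = (pi/4, pi/5): K = 1/16.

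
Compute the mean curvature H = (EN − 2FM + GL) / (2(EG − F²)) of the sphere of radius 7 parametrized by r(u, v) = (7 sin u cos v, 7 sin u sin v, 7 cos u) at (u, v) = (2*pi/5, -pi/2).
H = -1/7

With E = 49, F = 0, G = 49*sin(u)^2, L = -7*sin(u)/Abs(sin(u)), M = 0, N = -7*sin(u)^3/Abs(sin(u)), assemble
  H = (EN − 2FM + GL) / (2(EG − F²)) = -sin(u)/(7*Abs(sin(u))).
At (u, v) = (2*pi/5, -pi/2): H = -1/7.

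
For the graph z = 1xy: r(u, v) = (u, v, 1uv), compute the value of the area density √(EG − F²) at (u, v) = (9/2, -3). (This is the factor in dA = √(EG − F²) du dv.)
√(EG − F²)|_{(9/2, -3)} = 11/2

E = v^2 + 1, F = u*v, G = u^2 + 1, so EG − F² = u^2 + v^2 + 1. Taking the positive square root: √(EG − F²) = sqrt(u^2 + v^2 + 1). At (u, v) = (9/2, -3): 11/2.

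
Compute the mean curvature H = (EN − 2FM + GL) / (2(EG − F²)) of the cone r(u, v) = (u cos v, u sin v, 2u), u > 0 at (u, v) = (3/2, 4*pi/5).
H = 2*sqrt(5)/15

With E = 5, F = 0, G = u^2, L = 0, M = 0, N = 2*sqrt(5)*u^2/(5*Abs(u)), assemble
  H = (EN − 2FM + GL) / (2(EG − F²)) = sqrt(5)/(5*Abs(u)).
At (u, v) = (3/2, 4*pi/5): H = 2*sqrt(5)/15.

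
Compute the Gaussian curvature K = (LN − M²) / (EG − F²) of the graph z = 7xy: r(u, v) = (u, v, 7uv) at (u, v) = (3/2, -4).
K = -784/12823561

Coefficients of the first fundamental form: E = 49*v^2 + 1, F = 49*u*v, G = 49*u^2 + 1.
Coefficients of the second fundamental form: L = 0, M = 7/sqrt(49*u^2 + 49*v^2 + 1), N = 0.
Assemble K = (LN − M²)/(EG − F²) = -49/(2401*u^4 + 4802*u^2*v^2 + 98*u^2 + 2401*v^4 + 98*v^2 + 1). At (u, v) = (3/2, -4): K = -784/12823561.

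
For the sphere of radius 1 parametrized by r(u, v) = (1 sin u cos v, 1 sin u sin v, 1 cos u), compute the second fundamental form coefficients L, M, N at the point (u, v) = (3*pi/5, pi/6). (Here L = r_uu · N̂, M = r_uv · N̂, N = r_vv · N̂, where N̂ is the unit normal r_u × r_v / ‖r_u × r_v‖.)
L = -1;  M = 0;  N = -5/8 - sqrt(5)/8

Compute the unit normal N̂(u, v) = (sin(u)^2*cos(v)/Abs(sin(u)), sin(u)^2*sin(v)/Abs(sin(u)), sin(2*u)/(2*Abs(sin(u)))), and the second partials r_uu, r_uv, r_vv. Take dot products:
  L(u, v) = r_uu · N̂ = -sin(u)/Abs(sin(u)),
  M(u, v) = r_uv · N̂ = 0,
  N(u, v) = r_vv · N̂ = -sin(u)^3/Abs(sin(u)).
Evaluating at (u, v) = (3*pi/5, pi/6):
  L = -1, M = 0, N = -5/8 - sqrt(5)/8.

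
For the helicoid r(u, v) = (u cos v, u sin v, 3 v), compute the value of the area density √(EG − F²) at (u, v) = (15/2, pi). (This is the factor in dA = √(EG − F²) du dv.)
√(EG − F²)|_{(15/2, pi)} = 3*sqrt(29)/2

E = 1, F = 0, G = u^2 + 9, so EG − F² = u^2 + 9. Taking the positive square root: √(EG − F²) = sqrt(u^2 + 9). At (u, v) = (15/2, pi): 3*sqrt(29)/2.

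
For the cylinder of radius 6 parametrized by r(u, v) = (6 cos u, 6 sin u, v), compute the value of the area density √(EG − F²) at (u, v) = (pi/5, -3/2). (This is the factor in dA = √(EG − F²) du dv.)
√(EG − F²)|_{(pi/5, -3/2)} = 6

E = 36, F = 0, G = 1, so EG − F² = 36. Taking the positive square root: √(EG − F²) = 6. At (u, v) = (pi/5, -3/2): 6.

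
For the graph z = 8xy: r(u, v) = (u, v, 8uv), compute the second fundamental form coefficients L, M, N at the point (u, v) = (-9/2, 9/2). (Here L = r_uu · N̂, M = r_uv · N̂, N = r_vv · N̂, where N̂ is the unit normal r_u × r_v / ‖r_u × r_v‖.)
L = 0;  M = 8*sqrt(2593)/2593;  N = 0

Compute the unit normal N̂(u, v) = (-8*v/sqrt(64*u^2 + 64*v^2 + 1), -8*u/sqrt(64*u^2 + 64*v^2 + 1), 1/sqrt(64*u^2 + 64*v^2 + 1)), and the second partials r_uu, r_uv, r_vv. Take dot products:
  L(u, v) = r_uu · N̂ = 0,
  M(u, v) = r_uv · N̂ = 8/sqrt(64*u^2 + 64*v^2 + 1),
  N(u, v) = r_vv · N̂ = 0.
Evaluating at (u, v) = (-9/2, 9/2):
  L = 0, M = 8*sqrt(2593)/2593, N = 0.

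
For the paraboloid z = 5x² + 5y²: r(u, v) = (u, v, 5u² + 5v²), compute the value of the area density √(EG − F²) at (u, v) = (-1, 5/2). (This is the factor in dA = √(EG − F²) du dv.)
√(EG − F²)|_{(-1, 5/2)} = 11*sqrt(6)

E = 100*u^2 + 1, F = 100*u*v, G = 100*v^2 + 1, so EG − F² = 100*u^2 + 100*v^2 + 1. Taking the positive square root: √(EG − F²) = sqrt(100*u^2 + 100*v^2 + 1). At (u, v) = (-1, 5/2): 11*sqrt(6).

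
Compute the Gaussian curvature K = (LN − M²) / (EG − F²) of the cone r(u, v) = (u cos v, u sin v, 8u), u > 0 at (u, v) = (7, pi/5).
K = 0

Coefficients of the first fundamental form: E = 65, F = 0, G = u^2.
Coefficients of the second fundamental form: L = 0, M = 0, N = 8*sqrt(65)*u^2/(65*Abs(u)).
Assemble K = (LN − M²)/(EG − F²) = 0. At (u, v) = (7, pi/5): K = 0.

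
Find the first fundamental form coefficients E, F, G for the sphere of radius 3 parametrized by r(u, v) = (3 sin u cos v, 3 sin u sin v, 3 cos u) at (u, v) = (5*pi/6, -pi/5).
E = 9;  F = 0;  G = 9/4

Partials: r_u = (3*cos(u)*cos(v), 3*sin(v)*cos(u), -3*sin(u)), r_v = (-3*sin(u)*sin(v), 3*sin(u)*cos(v), 0). As functions of (u, v):
  E = r_u · r_u = 9,
  F = r_u · r_v = 0,
  G = r_v · r_v = 9*sin(u)^2.
Evaluating at (u, v) = (5*pi/6, -pi/5): E = 9, F = 0, G = 9/4.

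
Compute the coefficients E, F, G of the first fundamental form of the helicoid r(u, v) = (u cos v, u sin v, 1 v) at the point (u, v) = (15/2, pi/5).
E = 1;  F = 0;  G = 229/4

Partials: r_u = (cos(v), sin(v), 0), r_v = (-u*sin(v), u*cos(v), 1). As functions of (u, v):
  E = r_u · r_u = 1,
  F = r_u · r_v = 0,
  G = r_v · r_v = u^2 + 1.
Evaluating at (u, v) = (15/2, pi/5): E = 1, F = 0, G = 229/4.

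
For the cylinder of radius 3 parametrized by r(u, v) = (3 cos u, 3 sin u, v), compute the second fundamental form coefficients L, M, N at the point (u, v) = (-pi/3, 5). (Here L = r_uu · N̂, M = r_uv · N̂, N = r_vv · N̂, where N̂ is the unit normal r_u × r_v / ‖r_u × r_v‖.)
L = -3;  M = 0;  N = 0

Compute the unit normal N̂(u, v) = (cos(u), sin(u), 0), and the second partials r_uu, r_uv, r_vv. Take dot products:
  L(u, v) = r_uu · N̂ = -3,
  M(u, v) = r_uv · N̂ = 0,
  N(u, v) = r_vv · N̂ = 0.
Evaluating at (u, v) = (-pi/3, 5):
  L = -3, M = 0, N = 0.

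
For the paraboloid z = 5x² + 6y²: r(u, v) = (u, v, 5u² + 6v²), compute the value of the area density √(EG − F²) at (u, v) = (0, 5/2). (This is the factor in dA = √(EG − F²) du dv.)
√(EG − F²)|_{(0, 5/2)} = sqrt(901)

E = 100*u^2 + 1, F = 120*u*v, G = 144*v^2 + 1, so EG − F² = 100*u^2 + 144*v^2 + 1. Taking the positive square root: √(EG − F²) = sqrt(100*u^2 + 144*v^2 + 1). At (u, v) = (0, 5/2): sqrt(901).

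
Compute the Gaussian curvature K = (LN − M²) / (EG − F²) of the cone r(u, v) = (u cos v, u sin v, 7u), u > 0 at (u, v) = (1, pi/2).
K = 0

Coefficients of the first fundamental form: E = 50, F = 0, G = u^2.
Coefficients of the second fundamental form: L = 0, M = 0, N = 7*sqrt(2)*u^2/(10*Abs(u)).
Assemble K = (LN − M²)/(EG − F²) = 0. At (u, v) = (1, pi/2): K = 0.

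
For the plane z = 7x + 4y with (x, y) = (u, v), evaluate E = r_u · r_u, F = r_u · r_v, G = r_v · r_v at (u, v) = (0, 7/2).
E = 50;  F = 28;  G = 17

Partials: r_u = (1, 0, 7), r_v = (0, 1, 4). As functions of (u, v):
  E = r_u · r_u = 50,
  F = r_u · r_v = 28,
  G = r_v · r_v = 17.
Evaluating at (u, v) = (0, 7/2): E = 50, F = 28, G = 17.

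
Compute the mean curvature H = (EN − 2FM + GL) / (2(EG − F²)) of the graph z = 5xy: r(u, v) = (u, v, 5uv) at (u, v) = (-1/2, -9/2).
H = -1125*sqrt(2054)/2109458

With E = 25*v^2 + 1, F = 25*u*v, G = 25*u^2 + 1, L = 0, M = 5/sqrt(25*u^2 + 25*v^2 + 1), N = 0, assemble
  H = (EN − 2FM + GL) / (2(EG − F²)) = -125*u*v/(25*u^2 + 25*v^2 + 1)^(3/2).
At (u, v) = (-1/2, -9/2): H = -1125*sqrt(2054)/2109458.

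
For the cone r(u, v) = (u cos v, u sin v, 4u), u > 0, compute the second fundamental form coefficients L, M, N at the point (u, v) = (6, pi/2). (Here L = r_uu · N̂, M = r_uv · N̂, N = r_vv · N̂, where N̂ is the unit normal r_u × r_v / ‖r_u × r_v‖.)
L = 0;  M = 0;  N = 24*sqrt(17)/17

Compute the unit normal N̂(u, v) = (-4*sqrt(17)*u*cos(v)/(17*Abs(u)), -4*sqrt(17)*u*sin(v)/(17*Abs(u)), sqrt(17)*u/(17*Abs(u))), and the second partials r_uu, r_uv, r_vv. Take dot products:
  L(u, v) = r_uu · N̂ = 0,
  M(u, v) = r_uv · N̂ = 0,
  N(u, v) = r_vv · N̂ = 4*sqrt(17)*u^2/(17*Abs(u)).
Evaluating at (u, v) = (6, pi/2):
  L = 0, M = 0, N = 24*sqrt(17)/17.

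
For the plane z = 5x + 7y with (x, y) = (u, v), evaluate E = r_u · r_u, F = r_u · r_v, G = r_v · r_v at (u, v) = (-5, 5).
E = 26;  F = 35;  G = 50

Partials: r_u = (1, 0, 5), r_v = (0, 1, 7). As functions of (u, v):
  E = r_u · r_u = 26,
  F = r_u · r_v = 35,
  G = r_v · r_v = 50.
Evaluating at (u, v) = (-5, 5): E = 26, F = 35, G = 50.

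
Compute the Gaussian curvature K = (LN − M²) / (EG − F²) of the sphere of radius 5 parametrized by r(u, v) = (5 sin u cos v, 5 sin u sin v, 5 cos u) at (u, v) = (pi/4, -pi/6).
K = 1/25

Coefficients of the first fundamental form: E = 25, F = 0, G = 25*sin(u)^2.
Coefficients of the second fundamental form: L = -5*sin(u)/Abs(sin(u)), M = 0, N = -5*sin(u)^3/Abs(sin(u)).
Assemble K = (LN − M²)/(EG − F²) = 1/25. At (u, v) = (pi/4, -pi/6): K = 1/25.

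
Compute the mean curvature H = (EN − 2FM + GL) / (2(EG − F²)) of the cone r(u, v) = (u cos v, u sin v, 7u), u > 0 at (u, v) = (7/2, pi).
H = sqrt(2)/10

With E = 50, F = 0, G = u^2, L = 0, M = 0, N = 7*sqrt(2)*u^2/(10*Abs(u)), assemble
  H = (EN − 2FM + GL) / (2(EG − F²)) = 7*sqrt(2)/(20*Abs(u)).
At (u, v) = (7/2, pi): H = sqrt(2)/10.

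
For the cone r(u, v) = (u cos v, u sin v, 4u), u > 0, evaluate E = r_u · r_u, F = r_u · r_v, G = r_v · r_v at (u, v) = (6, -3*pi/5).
E = 17;  F = 0;  G = 36

Partials: r_u = (cos(v), sin(v), 4), r_v = (-u*sin(v), u*cos(v), 0). As functions of (u, v):
  E = r_u · r_u = 17,
  F = r_u · r_v = 0,
  G = r_v · r_v = u^2.
Evaluating at (u, v) = (6, -3*pi/5): E = 17, F = 0, G = 36.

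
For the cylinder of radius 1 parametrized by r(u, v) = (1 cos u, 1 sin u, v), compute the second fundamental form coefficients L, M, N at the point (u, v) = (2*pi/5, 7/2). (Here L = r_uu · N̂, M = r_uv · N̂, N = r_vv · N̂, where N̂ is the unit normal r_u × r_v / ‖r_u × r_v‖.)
L = -1;  M = 0;  N = 0

Compute the unit normal N̂(u, v) = (cos(u), sin(u), 0), and the second partials r_uu, r_uv, r_vv. Take dot products:
  L(u, v) = r_uu · N̂ = -1,
  M(u, v) = r_uv · N̂ = 0,
  N(u, v) = r_vv · N̂ = 0.
Evaluating at (u, v) = (2*pi/5, 7/2):
  L = -1, M = 0, N = 0.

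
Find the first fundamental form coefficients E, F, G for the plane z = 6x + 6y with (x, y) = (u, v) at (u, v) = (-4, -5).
E = 37;  F = 36;  G = 37

Partials: r_u = (1, 0, 6), r_v = (0, 1, 6). As functions of (u, v):
  E = r_u · r_u = 37,
  F = r_u · r_v = 36,
  G = r_v · r_v = 37.
Evaluating at (u, v) = (-4, -5): E = 37, F = 36, G = 37.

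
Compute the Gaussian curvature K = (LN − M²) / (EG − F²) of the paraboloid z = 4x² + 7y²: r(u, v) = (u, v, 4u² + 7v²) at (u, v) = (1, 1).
K = 112/68121

Coefficients of the first fundamental form: E = 64*u^2 + 1, F = 112*u*v, G = 196*v^2 + 1.
Coefficients of the second fundamental form: L = 8/sqrt(64*u^2 + 196*v^2 + 1), M = 0, N = 14/sqrt(64*u^2 + 196*v^2 + 1).
Assemble K = (LN − M²)/(EG − F²) = 112/(4096*u^4 + 25088*u^2*v^2 + 128*u^2 + 38416*v^4 + 392*v^2 + 1). At (u, v) = (1, 1): K = 112/68121.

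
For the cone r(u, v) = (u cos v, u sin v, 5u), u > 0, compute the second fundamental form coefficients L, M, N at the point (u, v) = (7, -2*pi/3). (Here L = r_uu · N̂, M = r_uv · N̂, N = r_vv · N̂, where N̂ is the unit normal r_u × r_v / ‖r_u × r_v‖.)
L = 0;  M = 0;  N = 35*sqrt(26)/26

Compute the unit normal N̂(u, v) = (-5*sqrt(26)*u*cos(v)/(26*Abs(u)), -5*sqrt(26)*u*sin(v)/(26*Abs(u)), sqrt(26)*u/(26*Abs(u))), and the second partials r_uu, r_uv, r_vv. Take dot products:
  L(u, v) = r_uu · N̂ = 0,
  M(u, v) = r_uv · N̂ = 0,
  N(u, v) = r_vv · N̂ = 5*sqrt(26)*u^2/(26*Abs(u)).
Evaluating at (u, v) = (7, -2*pi/3):
  L = 0, M = 0, N = 35*sqrt(26)/26.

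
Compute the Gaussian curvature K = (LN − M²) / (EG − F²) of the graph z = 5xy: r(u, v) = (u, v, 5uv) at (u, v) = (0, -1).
K = -25/676

Coefficients of the first fundamental form: E = 25*v^2 + 1, F = 25*u*v, G = 25*u^2 + 1.
Coefficients of the second fundamental form: L = 0, M = 5/sqrt(25*u^2 + 25*v^2 + 1), N = 0.
Assemble K = (LN − M²)/(EG − F²) = -25/(625*u^4 + 1250*u^2*v^2 + 50*u^2 + 625*v^4 + 50*v^2 + 1). At (u, v) = (0, -1): K = -25/676.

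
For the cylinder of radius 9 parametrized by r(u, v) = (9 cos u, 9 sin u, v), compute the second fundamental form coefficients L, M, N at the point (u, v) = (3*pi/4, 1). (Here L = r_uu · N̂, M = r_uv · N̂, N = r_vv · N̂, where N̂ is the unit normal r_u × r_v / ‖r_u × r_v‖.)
L = -9;  M = 0;  N = 0

Compute the unit normal N̂(u, v) = (cos(u), sin(u), 0), and the second partials r_uu, r_uv, r_vv. Take dot products:
  L(u, v) = r_uu · N̂ = -9,
  M(u, v) = r_uv · N̂ = 0,
  N(u, v) = r_vv · N̂ = 0.
Evaluating at (u, v) = (3*pi/4, 1):
  L = -9, M = 0, N = 0.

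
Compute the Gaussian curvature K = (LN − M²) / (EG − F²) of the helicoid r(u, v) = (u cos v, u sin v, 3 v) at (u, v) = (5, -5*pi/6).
K = -9/1156

Coefficients of the first fundamental form: E = 1, F = 0, G = u^2 + 9.
Coefficients of the second fundamental form: L = 0, M = -3/sqrt(u^2 + 9), N = 0.
Assemble K = (LN − M²)/(EG − F²) = -9/(u^2 + 9)^2. At (u, v) = (5, -5*pi/6): K = -9/1156.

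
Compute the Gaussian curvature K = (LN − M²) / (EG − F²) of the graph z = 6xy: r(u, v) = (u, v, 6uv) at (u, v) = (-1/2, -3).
K = -9/27889

Coefficients of the first fundamental form: E = 36*v^2 + 1, F = 36*u*v, G = 36*u^2 + 1.
Coefficients of the second fundamental form: L = 0, M = 6/sqrt(36*u^2 + 36*v^2 + 1), N = 0.
Assemble K = (LN − M²)/(EG − F²) = -36/(1296*u^4 + 2592*u^2*v^2 + 72*u^2 + 1296*v^4 + 72*v^2 + 1). At (u, v) = (-1/2, -3): K = -9/27889.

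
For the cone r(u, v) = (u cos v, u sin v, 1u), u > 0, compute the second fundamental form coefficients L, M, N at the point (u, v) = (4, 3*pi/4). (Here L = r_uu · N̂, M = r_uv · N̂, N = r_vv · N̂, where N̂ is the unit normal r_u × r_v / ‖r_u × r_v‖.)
L = 0;  M = 0;  N = 2*sqrt(2)

Compute the unit normal N̂(u, v) = (-sqrt(2)*u*cos(v)/(2*Abs(u)), -sqrt(2)*u*sin(v)/(2*Abs(u)), sqrt(2)*u/(2*Abs(u))), and the second partials r_uu, r_uv, r_vv. Take dot products:
  L(u, v) = r_uu · N̂ = 0,
  M(u, v) = r_uv · N̂ = 0,
  N(u, v) = r_vv · N̂ = sqrt(2)*u^2/(2*Abs(u)).
Evaluating at (u, v) = (4, 3*pi/4):
  L = 0, M = 0, N = 2*sqrt(2).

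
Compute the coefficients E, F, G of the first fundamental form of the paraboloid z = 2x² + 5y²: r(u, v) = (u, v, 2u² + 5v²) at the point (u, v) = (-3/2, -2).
E = 37;  F = 120;  G = 401

Partials: r_u = (1, 0, 4*u), r_v = (0, 1, 10*v). As functions of (u, v):
  E = r_u · r_u = 16*u^2 + 1,
  F = r_u · r_v = 40*u*v,
  G = r_v · r_v = 100*v^2 + 1.
Evaluating at (u, v) = (-3/2, -2): E = 37, F = 120, G = 401.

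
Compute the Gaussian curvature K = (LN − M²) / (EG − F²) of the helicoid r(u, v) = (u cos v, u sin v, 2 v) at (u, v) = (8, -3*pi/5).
K = -1/1156

Coefficients of the first fundamental form: E = 1, F = 0, G = u^2 + 4.
Coefficients of the second fundamental form: L = 0, M = -2/sqrt(u^2 + 4), N = 0.
Assemble K = (LN − M²)/(EG − F²) = -4/(u^2 + 4)^2. At (u, v) = (8, -3*pi/5): K = -1/1156.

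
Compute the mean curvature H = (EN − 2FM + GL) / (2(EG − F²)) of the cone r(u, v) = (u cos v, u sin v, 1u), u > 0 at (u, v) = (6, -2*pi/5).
H = sqrt(2)/24

With E = 2, F = 0, G = u^2, L = 0, M = 0, N = sqrt(2)*u^2/(2*Abs(u)), assemble
  H = (EN − 2FM + GL) / (2(EG − F²)) = sqrt(2)/(4*Abs(u)).
At (u, v) = (6, -2*pi/5): H = sqrt(2)/24.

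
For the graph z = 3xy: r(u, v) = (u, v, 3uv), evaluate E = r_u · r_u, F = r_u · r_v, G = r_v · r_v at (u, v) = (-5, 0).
E = 1;  F = 0;  G = 226

Partials: r_u = (1, 0, 3*v), r_v = (0, 1, 3*u). As functions of (u, v):
  E = r_u · r_u = 9*v^2 + 1,
  F = r_u · r_v = 9*u*v,
  G = r_v · r_v = 9*u^2 + 1.
Evaluating at (u, v) = (-5, 0): E = 1, F = 0, G = 226.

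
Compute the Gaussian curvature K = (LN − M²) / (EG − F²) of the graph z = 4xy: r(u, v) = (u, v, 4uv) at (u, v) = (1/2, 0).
K = -16/25

Coefficients of the first fundamental form: E = 16*v^2 + 1, F = 16*u*v, G = 16*u^2 + 1.
Coefficients of the second fundamental form: L = 0, M = 4/sqrt(16*u^2 + 16*v^2 + 1), N = 0.
Assemble K = (LN − M²)/(EG − F²) = -16/(256*u^4 + 512*u^2*v^2 + 32*u^2 + 256*v^4 + 32*v^2 + 1). At (u, v) = (1/2, 0): K = -16/25.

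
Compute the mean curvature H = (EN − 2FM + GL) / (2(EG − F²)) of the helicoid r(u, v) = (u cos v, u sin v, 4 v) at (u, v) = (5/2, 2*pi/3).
H = 0

With E = 1, F = 0, G = u^2 + 16, L = 0, M = -4/sqrt(u^2 + 16), N = 0, assemble
  H = (EN − 2FM + GL) / (2(EG − F²)) = 0.
At (u, v) = (5/2, 2*pi/3): H = 0.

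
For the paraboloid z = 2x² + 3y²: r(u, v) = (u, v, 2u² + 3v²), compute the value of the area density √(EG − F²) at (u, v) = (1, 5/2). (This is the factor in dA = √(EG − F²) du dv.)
√(EG − F²)|_{(1, 5/2)} = 11*sqrt(2)

E = 16*u^2 + 1, F = 24*u*v, G = 36*v^2 + 1, so EG − F² = 16*u^2 + 36*v^2 + 1. Taking the positive square root: √(EG − F²) = sqrt(16*u^2 + 36*v^2 + 1). At (u, v) = (1, 5/2): 11*sqrt(2).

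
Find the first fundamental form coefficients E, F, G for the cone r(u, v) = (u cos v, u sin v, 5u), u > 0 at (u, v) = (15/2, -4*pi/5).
E = 26;  F = 0;  G = 225/4

Partials: r_u = (cos(v), sin(v), 5), r_v = (-u*sin(v), u*cos(v), 0). As functions of (u, v):
  E = r_u · r_u = 26,
  F = r_u · r_v = 0,
  G = r_v · r_v = u^2.
Evaluating at (u, v) = (15/2, -4*pi/5): E = 26, F = 0, G = 225/4.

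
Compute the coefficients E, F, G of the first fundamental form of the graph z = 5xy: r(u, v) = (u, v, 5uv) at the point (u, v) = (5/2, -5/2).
E = 629/4;  F = -625/4;  G = 629/4

Partials: r_u = (1, 0, 5*v), r_v = (0, 1, 5*u). As functions of (u, v):
  E = r_u · r_u = 25*v^2 + 1,
  F = r_u · r_v = 25*u*v,
  G = r_v · r_v = 25*u^2 + 1.
Evaluating at (u, v) = (5/2, -5/2): E = 629/4, F = -625/4, G = 629/4.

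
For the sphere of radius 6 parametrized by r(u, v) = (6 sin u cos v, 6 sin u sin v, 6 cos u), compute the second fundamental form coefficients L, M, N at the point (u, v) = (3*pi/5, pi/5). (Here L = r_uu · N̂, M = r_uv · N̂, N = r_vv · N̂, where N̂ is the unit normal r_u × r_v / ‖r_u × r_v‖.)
L = -6;  M = 0;  N = -15/4 - 3*sqrt(5)/4

Compute the unit normal N̂(u, v) = (sin(u)^2*cos(v)/Abs(sin(u)), sin(u)^2*sin(v)/Abs(sin(u)), sin(2*u)/(2*Abs(sin(u)))), and the second partials r_uu, r_uv, r_vv. Take dot products:
  L(u, v) = r_uu · N̂ = -6*sin(u)/Abs(sin(u)),
  M(u, v) = r_uv · N̂ = 0,
  N(u, v) = r_vv · N̂ = -6*sin(u)^3/Abs(sin(u)).
Evaluating at (u, v) = (3*pi/5, pi/5):
  L = -6, M = 0, N = -15/4 - 3*sqrt(5)/4.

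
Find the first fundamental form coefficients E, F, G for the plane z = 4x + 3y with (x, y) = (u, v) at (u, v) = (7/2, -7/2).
E = 17;  F = 12;  G = 10

Partials: r_u = (1, 0, 4), r_v = (0, 1, 3). As functions of (u, v):
  E = r_u · r_u = 17,
  F = r_u · r_v = 12,
  G = r_v · r_v = 10.
Evaluating at (u, v) = (7/2, -7/2): E = 17, F = 12, G = 10.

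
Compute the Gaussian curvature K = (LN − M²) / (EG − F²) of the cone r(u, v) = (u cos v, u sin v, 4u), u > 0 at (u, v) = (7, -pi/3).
K = 0

Coefficients of the first fundamental form: E = 17, F = 0, G = u^2.
Coefficients of the second fundamental form: L = 0, M = 0, N = 4*sqrt(17)*u^2/(17*Abs(u)).
Assemble K = (LN − M²)/(EG − F²) = 0. At (u, v) = (7, -pi/3): K = 0.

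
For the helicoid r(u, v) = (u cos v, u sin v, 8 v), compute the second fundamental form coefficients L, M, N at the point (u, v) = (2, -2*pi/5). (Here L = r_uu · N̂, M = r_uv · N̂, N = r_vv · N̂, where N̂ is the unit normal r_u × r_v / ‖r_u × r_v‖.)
L = 0;  M = -4*sqrt(17)/17;  N = 0

Compute the unit normal N̂(u, v) = (8*sin(v)/sqrt(u^2 + 64), -8*cos(v)/sqrt(u^2 + 64), u/sqrt(u^2 + 64)), and the second partials r_uu, r_uv, r_vv. Take dot products:
  L(u, v) = r_uu · N̂ = 0,
  M(u, v) = r_uv · N̂ = -8/sqrt(u^2 + 64),
  N(u, v) = r_vv · N̂ = 0.
Evaluating at (u, v) = (2, -2*pi/5):
  L = 0, M = -4*sqrt(17)/17, N = 0.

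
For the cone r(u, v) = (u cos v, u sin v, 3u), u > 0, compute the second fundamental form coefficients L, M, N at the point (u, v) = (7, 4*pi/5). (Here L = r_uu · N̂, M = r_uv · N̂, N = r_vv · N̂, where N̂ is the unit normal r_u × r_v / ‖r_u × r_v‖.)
L = 0;  M = 0;  N = 21*sqrt(10)/10

Compute the unit normal N̂(u, v) = (-3*sqrt(10)*u*cos(v)/(10*Abs(u)), -3*sqrt(10)*u*sin(v)/(10*Abs(u)), sqrt(10)*u/(10*Abs(u))), and the second partials r_uu, r_uv, r_vv. Take dot products:
  L(u, v) = r_uu · N̂ = 0,
  M(u, v) = r_uv · N̂ = 0,
  N(u, v) = r_vv · N̂ = 3*sqrt(10)*u^2/(10*Abs(u)).
Evaluating at (u, v) = (7, 4*pi/5):
  L = 0, M = 0, N = 21*sqrt(10)/10.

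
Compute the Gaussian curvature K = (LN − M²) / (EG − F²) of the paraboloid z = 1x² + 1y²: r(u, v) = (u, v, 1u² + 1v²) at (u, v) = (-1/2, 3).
K = 1/361

Coefficients of the first fundamental form: E = 4*u^2 + 1, F = 4*u*v, G = 4*v^2 + 1.
Coefficients of the second fundamental form: L = 2/sqrt(4*u^2 + 4*v^2 + 1), M = 0, N = 2/sqrt(4*u^2 + 4*v^2 + 1).
Assemble K = (LN − M²)/(EG − F²) = 4/(16*u^4 + 32*u^2*v^2 + 8*u^2 + 16*v^4 + 8*v^2 + 1). At (u, v) = (-1/2, 3): K = 1/361.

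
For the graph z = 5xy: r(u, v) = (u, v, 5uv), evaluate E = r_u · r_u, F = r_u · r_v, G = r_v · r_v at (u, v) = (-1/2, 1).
E = 26;  F = -25/2;  G = 29/4

Partials: r_u = (1, 0, 5*v), r_v = (0, 1, 5*u). As functions of (u, v):
  E = r_u · r_u = 25*v^2 + 1,
  F = r_u · r_v = 25*u*v,
  G = r_v · r_v = 25*u^2 + 1.
Evaluating at (u, v) = (-1/2, 1): E = 26, F = -25/2, G = 29/4.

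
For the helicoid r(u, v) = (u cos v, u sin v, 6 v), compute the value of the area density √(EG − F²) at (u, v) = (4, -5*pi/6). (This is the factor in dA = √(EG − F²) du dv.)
√(EG − F²)|_{(4, -5*pi/6)} = 2*sqrt(13)

E = 1, F = 0, G = u^2 + 36, so EG − F² = u^2 + 36. Taking the positive square root: √(EG − F²) = sqrt(u^2 + 36). At (u, v) = (4, -5*pi/6): 2*sqrt(13).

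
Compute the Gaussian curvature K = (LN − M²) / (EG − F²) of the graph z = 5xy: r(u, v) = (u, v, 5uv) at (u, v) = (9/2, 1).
K = -400/4532641

Coefficients of the first fundamental form: E = 25*v^2 + 1, F = 25*u*v, G = 25*u^2 + 1.
Coefficients of the second fundamental form: L = 0, M = 5/sqrt(25*u^2 + 25*v^2 + 1), N = 0.
Assemble K = (LN − M²)/(EG − F²) = -25/(625*u^4 + 1250*u^2*v^2 + 50*u^2 + 625*v^4 + 50*v^2 + 1). At (u, v) = (9/2, 1): K = -400/4532641.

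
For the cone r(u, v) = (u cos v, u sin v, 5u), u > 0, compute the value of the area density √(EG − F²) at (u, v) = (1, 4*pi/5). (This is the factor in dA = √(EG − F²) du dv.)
√(EG − F²)|_{(1, 4*pi/5)} = sqrt(26)

E = 26, F = 0, G = u^2, so EG − F² = 26*u^2. Taking the positive square root: √(EG − F²) = sqrt(26)*Abs(u). At (u, v) = (1, 4*pi/5): sqrt(26).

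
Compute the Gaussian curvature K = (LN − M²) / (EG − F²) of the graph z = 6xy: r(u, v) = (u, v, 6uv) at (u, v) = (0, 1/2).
K = -9/25

Coefficients of the first fundamental form: E = 36*v^2 + 1, F = 36*u*v, G = 36*u^2 + 1.
Coefficients of the second fundamental form: L = 0, M = 6/sqrt(36*u^2 + 36*v^2 + 1), N = 0.
Assemble K = (LN − M²)/(EG − F²) = -36/(1296*u^4 + 2592*u^2*v^2 + 72*u^2 + 1296*v^4 + 72*v^2 + 1). At (u, v) = (0, 1/2): K = -9/25.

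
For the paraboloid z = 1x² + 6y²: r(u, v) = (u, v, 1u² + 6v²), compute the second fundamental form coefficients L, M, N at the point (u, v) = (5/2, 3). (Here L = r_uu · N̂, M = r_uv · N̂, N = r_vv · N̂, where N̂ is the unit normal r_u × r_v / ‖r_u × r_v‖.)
L = sqrt(1322)/661;  M = 0;  N = 6*sqrt(1322)/661

Compute the unit normal N̂(u, v) = (-2*u/sqrt(4*u^2 + 144*v^2 + 1), -12*v/sqrt(4*u^2 + 144*v^2 + 1), 1/sqrt(4*u^2 + 144*v^2 + 1)), and the second partials r_uu, r_uv, r_vv. Take dot products:
  L(u, v) = r_uu · N̂ = 2/sqrt(4*u^2 + 144*v^2 + 1),
  M(u, v) = r_uv · N̂ = 0,
  N(u, v) = r_vv · N̂ = 12/sqrt(4*u^2 + 144*v^2 + 1).
Evaluating at (u, v) = (5/2, 3):
  L = sqrt(1322)/661, M = 0, N = 6*sqrt(1322)/661.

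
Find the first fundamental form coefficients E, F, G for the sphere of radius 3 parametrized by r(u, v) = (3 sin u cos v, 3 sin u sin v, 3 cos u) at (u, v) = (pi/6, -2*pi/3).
E = 9;  F = 0;  G = 9/4

Partials: r_u = (3*cos(u)*cos(v), 3*sin(v)*cos(u), -3*sin(u)), r_v = (-3*sin(u)*sin(v), 3*sin(u)*cos(v), 0). As functions of (u, v):
  E = r_u · r_u = 9,
  F = r_u · r_v = 0,
  G = r_v · r_v = 9*sin(u)^2.
Evaluating at (u, v) = (pi/6, -2*pi/3): E = 9, F = 0, G = 9/4.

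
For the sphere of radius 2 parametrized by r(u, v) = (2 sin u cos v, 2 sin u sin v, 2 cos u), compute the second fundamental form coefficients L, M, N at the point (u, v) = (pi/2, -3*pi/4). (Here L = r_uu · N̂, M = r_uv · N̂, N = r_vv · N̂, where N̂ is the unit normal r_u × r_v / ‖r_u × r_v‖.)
L = -2;  M = 0;  N = -2

Compute the unit normal N̂(u, v) = (sin(u)^2*cos(v)/Abs(sin(u)), sin(u)^2*sin(v)/Abs(sin(u)), sin(2*u)/(2*Abs(sin(u)))), and the second partials r_uu, r_uv, r_vv. Take dot products:
  L(u, v) = r_uu · N̂ = -2*sin(u)/Abs(sin(u)),
  M(u, v) = r_uv · N̂ = 0,
  N(u, v) = r_vv · N̂ = -2*sin(u)^3/Abs(sin(u)).
Evaluating at (u, v) = (pi/2, -3*pi/4):
  L = -2, M = 0, N = -2.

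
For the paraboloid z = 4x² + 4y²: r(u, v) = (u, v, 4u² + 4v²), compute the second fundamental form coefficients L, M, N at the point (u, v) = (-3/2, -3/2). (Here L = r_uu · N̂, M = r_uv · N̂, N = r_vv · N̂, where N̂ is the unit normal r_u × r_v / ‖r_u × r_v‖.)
L = 8/17;  M = 0;  N = 8/17

Compute the unit normal N̂(u, v) = (-8*u/sqrt(64*u^2 + 64*v^2 + 1), -8*v/sqrt(64*u^2 + 64*v^2 + 1), 1/sqrt(64*u^2 + 64*v^2 + 1)), and the second partials r_uu, r_uv, r_vv. Take dot products:
  L(u, v) = r_uu · N̂ = 8/sqrt(64*u^2 + 64*v^2 + 1),
  M(u, v) = r_uv · N̂ = 0,
  N(u, v) = r_vv · N̂ = 8/sqrt(64*u^2 + 64*v^2 + 1).
Evaluating at (u, v) = (-3/2, -3/2):
  L = 8/17, M = 0, N = 8/17.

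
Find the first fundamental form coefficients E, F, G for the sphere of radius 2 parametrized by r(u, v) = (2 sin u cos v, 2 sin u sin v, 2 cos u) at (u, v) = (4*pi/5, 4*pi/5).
E = 4;  F = 0;  G = 5/2 - sqrt(5)/2

Partials: r_u = (2*cos(u)*cos(v), 2*sin(v)*cos(u), -2*sin(u)), r_v = (-2*sin(u)*sin(v), 2*sin(u)*cos(v), 0). As functions of (u, v):
  E = r_u · r_u = 4,
  F = r_u · r_v = 0,
  G = r_v · r_v = 4*sin(u)^2.
Evaluating at (u, v) = (4*pi/5, 4*pi/5): E = 4, F = 0, G = 5/2 - sqrt(5)/2.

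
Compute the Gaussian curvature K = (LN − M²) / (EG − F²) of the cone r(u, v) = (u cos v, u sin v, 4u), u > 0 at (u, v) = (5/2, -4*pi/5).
K = 0

Coefficients of the first fundamental form: E = 17, F = 0, G = u^2.
Coefficients of the second fundamental form: L = 0, M = 0, N = 4*sqrt(17)*u^2/(17*Abs(u)).
Assemble K = (LN − M²)/(EG − F²) = 0. At (u, v) = (5/2, -4*pi/5): K = 0.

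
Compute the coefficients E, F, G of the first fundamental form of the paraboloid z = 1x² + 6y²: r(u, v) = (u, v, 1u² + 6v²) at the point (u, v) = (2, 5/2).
E = 17;  F = 120;  G = 901

Partials: r_u = (1, 0, 2*u), r_v = (0, 1, 12*v). As functions of (u, v):
  E = r_u · r_u = 4*u^2 + 1,
  F = r_u · r_v = 24*u*v,
  G = r_v · r_v = 144*v^2 + 1.
Evaluating at (u, v) = (2, 5/2): E = 17, F = 120, G = 901.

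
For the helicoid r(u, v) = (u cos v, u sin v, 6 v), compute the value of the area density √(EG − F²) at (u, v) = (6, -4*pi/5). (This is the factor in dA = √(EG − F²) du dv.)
√(EG − F²)|_{(6, -4*pi/5)} = 6*sqrt(2)

E = 1, F = 0, G = u^2 + 36, so EG − F² = u^2 + 36. Taking the positive square root: √(EG − F²) = sqrt(u^2 + 36). At (u, v) = (6, -4*pi/5): 6*sqrt(2).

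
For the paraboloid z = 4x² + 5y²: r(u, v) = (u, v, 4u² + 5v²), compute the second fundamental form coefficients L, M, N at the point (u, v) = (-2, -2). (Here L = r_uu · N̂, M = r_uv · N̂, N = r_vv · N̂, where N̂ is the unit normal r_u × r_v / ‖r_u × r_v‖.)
L = 8*sqrt(73)/219;  M = 0;  N = 10*sqrt(73)/219

Compute the unit normal N̂(u, v) = (-8*u/sqrt(64*u^2 + 100*v^2 + 1), -10*v/sqrt(64*u^2 + 100*v^2 + 1), 1/sqrt(64*u^2 + 100*v^2 + 1)), and the second partials r_uu, r_uv, r_vv. Take dot products:
  L(u, v) = r_uu · N̂ = 8/sqrt(64*u^2 + 100*v^2 + 1),
  M(u, v) = r_uv · N̂ = 0,
  N(u, v) = r_vv · N̂ = 10/sqrt(64*u^2 + 100*v^2 + 1).
Evaluating at (u, v) = (-2, -2):
  L = 8*sqrt(73)/219, M = 0, N = 10*sqrt(73)/219.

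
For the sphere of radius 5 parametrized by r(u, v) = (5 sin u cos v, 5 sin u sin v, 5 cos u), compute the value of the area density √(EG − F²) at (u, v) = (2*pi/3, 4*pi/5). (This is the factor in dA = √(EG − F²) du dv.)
√(EG − F²)|_{(2*pi/3, 4*pi/5)} = 25*sqrt(3)/2

E = 25, F = 0, G = 25*sin(u)^2, so EG − F² = 625*sin(u)^2. Taking the positive square root: √(EG − F²) = 25*Abs(sin(u)). At (u, v) = (2*pi/3, 4*pi/5): 25*sqrt(3)/2.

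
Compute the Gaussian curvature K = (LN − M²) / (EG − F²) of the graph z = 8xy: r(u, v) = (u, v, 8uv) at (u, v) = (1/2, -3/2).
K = -64/25921

Coefficients of the first fundamental form: E = 64*v^2 + 1, F = 64*u*v, G = 64*u^2 + 1.
Coefficients of the second fundamental form: L = 0, M = 8/sqrt(64*u^2 + 64*v^2 + 1), N = 0.
Assemble K = (LN − M²)/(EG − F²) = -64/(4096*u^4 + 8192*u^2*v^2 + 128*u^2 + 4096*v^4 + 128*v^2 + 1). At (u, v) = (1/2, -3/2): K = -64/25921.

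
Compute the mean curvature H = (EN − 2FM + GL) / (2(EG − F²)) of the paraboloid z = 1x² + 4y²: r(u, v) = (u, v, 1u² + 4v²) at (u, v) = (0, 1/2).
H = 21*sqrt(17)/289

With E = 4*u^2 + 1, F = 16*u*v, G = 64*v^2 + 1, L = 2/sqrt(4*u^2 + 64*v^2 + 1), M = 0, N = 8/sqrt(4*u^2 + 64*v^2 + 1), assemble
  H = (EN − 2FM + GL) / (2(EG − F²)) = (16*u^2 + 64*v^2 + 5)/(4*u^2 + 64*v^2 + 1)^(3/2).
At (u, v) = (0, 1/2): H = 21*sqrt(17)/289.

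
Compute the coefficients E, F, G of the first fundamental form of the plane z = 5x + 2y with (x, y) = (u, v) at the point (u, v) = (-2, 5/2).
E = 26;  F = 10;  G = 5

Partials: r_u = (1, 0, 5), r_v = (0, 1, 2). As functions of (u, v):
  E = r_u · r_u = 26,
  F = r_u · r_v = 10,
  G = r_v · r_v = 5.
Evaluating at (u, v) = (-2, 5/2): E = 26, F = 10, G = 5.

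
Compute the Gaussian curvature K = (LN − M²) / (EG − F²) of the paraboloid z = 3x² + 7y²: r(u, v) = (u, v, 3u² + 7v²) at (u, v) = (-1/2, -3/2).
K = 84/203401

Coefficients of the first fundamental form: E = 36*u^2 + 1, F = 84*u*v, G = 196*v^2 + 1.
Coefficients of the second fundamental form: L = 6/sqrt(36*u^2 + 196*v^2 + 1), M = 0, N = 14/sqrt(36*u^2 + 196*v^2 + 1).
Assemble K = (LN − M²)/(EG − F²) = 84/(1296*u^4 + 14112*u^2*v^2 + 72*u^2 + 38416*v^4 + 392*v^2 + 1). At (u, v) = (-1/2, -3/2): K = 84/203401.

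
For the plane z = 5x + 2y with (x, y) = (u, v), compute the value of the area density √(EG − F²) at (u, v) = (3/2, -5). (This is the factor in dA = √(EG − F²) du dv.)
√(EG − F²)|_{(3/2, -5)} = sqrt(30)

E = 26, F = 10, G = 5, so EG − F² = 30. Taking the positive square root: √(EG − F²) = sqrt(30). At (u, v) = (3/2, -5): sqrt(30).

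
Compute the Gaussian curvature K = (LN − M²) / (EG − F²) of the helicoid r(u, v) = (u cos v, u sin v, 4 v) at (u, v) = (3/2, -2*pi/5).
K = -256/5329

Coefficients of the first fundamental form: E = 1, F = 0, G = u^2 + 16.
Coefficients of the second fundamental form: L = 0, M = -4/sqrt(u^2 + 16), N = 0.
Assemble K = (LN − M²)/(EG − F²) = -16/(u^2 + 16)^2. At (u, v) = (3/2, -2*pi/5): K = -256/5329.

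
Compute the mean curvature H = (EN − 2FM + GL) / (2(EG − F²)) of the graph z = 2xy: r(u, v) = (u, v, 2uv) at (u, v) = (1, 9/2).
H = -9*sqrt(86)/1849

With E = 4*v^2 + 1, F = 4*u*v, G = 4*u^2 + 1, L = 0, M = 2/sqrt(4*u^2 + 4*v^2 + 1), N = 0, assemble
  H = (EN − 2FM + GL) / (2(EG − F²)) = -8*u*v/(4*u^2 + 4*v^2 + 1)^(3/2).
At (u, v) = (1, 9/2): H = -9*sqrt(86)/1849.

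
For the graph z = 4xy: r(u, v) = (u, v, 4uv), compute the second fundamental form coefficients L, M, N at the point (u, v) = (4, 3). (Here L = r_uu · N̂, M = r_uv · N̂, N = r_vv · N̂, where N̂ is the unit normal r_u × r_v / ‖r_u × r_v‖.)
L = 0;  M = 4*sqrt(401)/401;  N = 0

Compute the unit normal N̂(u, v) = (-4*v/sqrt(16*u^2 + 16*v^2 + 1), -4*u/sqrt(16*u^2 + 16*v^2 + 1), 1/sqrt(16*u^2 + 16*v^2 + 1)), and the second partials r_uu, r_uv, r_vv. Take dot products:
  L(u, v) = r_uu · N̂ = 0,
  M(u, v) = r_uv · N̂ = 4/sqrt(16*u^2 + 16*v^2 + 1),
  N(u, v) = r_vv · N̂ = 0.
Evaluating at (u, v) = (4, 3):
  L = 0, M = 4*sqrt(401)/401, N = 0.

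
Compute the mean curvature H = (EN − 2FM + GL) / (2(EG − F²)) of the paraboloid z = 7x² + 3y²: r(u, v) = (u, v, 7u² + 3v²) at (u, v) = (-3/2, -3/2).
H = 1900*sqrt(523)/273529

With E = 196*u^2 + 1, F = 84*u*v, G = 36*v^2 + 1, L = 14/sqrt(196*u^2 + 36*v^2 + 1), M = 0, N = 6/sqrt(196*u^2 + 36*v^2 + 1), assemble
  H = (EN − 2FM + GL) / (2(EG − F²)) = 2*(294*u^2 + 126*v^2 + 5)/(196*u^2 + 36*v^2 + 1)^(3/2).
At (u, v) = (-3/2, -3/2): H = 1900*sqrt(523)/273529.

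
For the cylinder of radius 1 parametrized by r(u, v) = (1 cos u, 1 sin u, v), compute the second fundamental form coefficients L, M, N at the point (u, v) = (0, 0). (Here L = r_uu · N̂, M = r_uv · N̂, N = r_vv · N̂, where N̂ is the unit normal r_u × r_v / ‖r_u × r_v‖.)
L = -1;  M = 0;  N = 0

Compute the unit normal N̂(u, v) = (cos(u), sin(u), 0), and the second partials r_uu, r_uv, r_vv. Take dot products:
  L(u, v) = r_uu · N̂ = -1,
  M(u, v) = r_uv · N̂ = 0,
  N(u, v) = r_vv · N̂ = 0.
Evaluating at (u, v) = (0, 0):
  L = -1, M = 0, N = 0.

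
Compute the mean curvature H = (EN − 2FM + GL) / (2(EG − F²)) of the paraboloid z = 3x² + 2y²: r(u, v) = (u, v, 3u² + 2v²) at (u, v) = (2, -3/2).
H = 401*sqrt(181)/32761

With E = 36*u^2 + 1, F = 24*u*v, G = 16*v^2 + 1, L = 6/sqrt(36*u^2 + 16*v^2 + 1), M = 0, N = 4/sqrt(36*u^2 + 16*v^2 + 1), assemble
  H = (EN − 2FM + GL) / (2(EG − F²)) = (72*u^2 + 48*v^2 + 5)/(36*u^2 + 16*v^2 + 1)^(3/2).
At (u, v) = (2, -3/2): H = 401*sqrt(181)/32761.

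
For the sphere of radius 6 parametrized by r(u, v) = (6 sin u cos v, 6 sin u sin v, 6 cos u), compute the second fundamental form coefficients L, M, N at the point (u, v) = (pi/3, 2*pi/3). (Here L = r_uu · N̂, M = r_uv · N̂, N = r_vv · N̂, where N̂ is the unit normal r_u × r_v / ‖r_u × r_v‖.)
L = -6;  M = 0;  N = -9/2

Compute the unit normal N̂(u, v) = (sin(u)^2*cos(v)/Abs(sin(u)), sin(u)^2*sin(v)/Abs(sin(u)), sin(2*u)/(2*Abs(sin(u)))), and the second partials r_uu, r_uv, r_vv. Take dot products:
  L(u, v) = r_uu · N̂ = -6*sin(u)/Abs(sin(u)),
  M(u, v) = r_uv · N̂ = 0,
  N(u, v) = r_vv · N̂ = -6*sin(u)^3/Abs(sin(u)).
Evaluating at (u, v) = (pi/3, 2*pi/3):
  L = -6, M = 0, N = -9/2.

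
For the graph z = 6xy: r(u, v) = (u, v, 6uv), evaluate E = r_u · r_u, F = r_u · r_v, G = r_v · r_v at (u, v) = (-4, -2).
E = 145;  F = 288;  G = 577

Partials: r_u = (1, 0, 6*v), r_v = (0, 1, 6*u). As functions of (u, v):
  E = r_u · r_u = 36*v^2 + 1,
  F = r_u · r_v = 36*u*v,
  G = r_v · r_v = 36*u^2 + 1.
Evaluating at (u, v) = (-4, -2): E = 145, F = 288, G = 577.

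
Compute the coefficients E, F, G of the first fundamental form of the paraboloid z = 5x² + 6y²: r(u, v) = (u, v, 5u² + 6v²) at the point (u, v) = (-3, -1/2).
E = 901;  F = 180;  G = 37

Partials: r_u = (1, 0, 10*u), r_v = (0, 1, 12*v). As functions of (u, v):
  E = r_u · r_u = 100*u^2 + 1,
  F = r_u · r_v = 120*u*v,
  G = r_v · r_v = 144*v^2 + 1.
Evaluating at (u, v) = (-3, -1/2): E = 901, F = 180, G = 37.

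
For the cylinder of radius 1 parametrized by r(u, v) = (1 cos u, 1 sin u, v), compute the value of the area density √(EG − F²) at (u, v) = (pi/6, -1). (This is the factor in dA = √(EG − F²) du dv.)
√(EG − F²)|_{(pi/6, -1)} = 1

E = 1, F = 0, G = 1, so EG − F² = 1. Taking the positive square root: √(EG − F²) = 1. At (u, v) = (pi/6, -1): 1.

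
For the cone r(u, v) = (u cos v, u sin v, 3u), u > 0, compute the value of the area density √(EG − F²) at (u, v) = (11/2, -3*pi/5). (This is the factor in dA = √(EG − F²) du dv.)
√(EG − F²)|_{(11/2, -3*pi/5)} = 11*sqrt(10)/2

E = 10, F = 0, G = u^2, so EG − F² = 10*u^2. Taking the positive square root: √(EG − F²) = sqrt(10)*Abs(u). At (u, v) = (11/2, -3*pi/5): 11*sqrt(10)/2.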